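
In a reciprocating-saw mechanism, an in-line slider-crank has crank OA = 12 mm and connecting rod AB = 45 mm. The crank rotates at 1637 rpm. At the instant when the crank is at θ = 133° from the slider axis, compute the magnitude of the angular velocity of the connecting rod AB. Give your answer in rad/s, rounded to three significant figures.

31.8

ω = 171.4 rad/s (converted from 1637 rpm).
The rod makes angle φ with the slider axis where L sinφ = r sinθ; differentiating, L cosφ·φ̇ = r ω cosθ.
L cosφ = √(L² − r² sin²θ) = 0.044136 m.
|ω_rod| = r ω |cosθ| / √(L² − r² sin²θ) = 0.012·171.4·0.68200/0.044136 = 31.787 rad/s.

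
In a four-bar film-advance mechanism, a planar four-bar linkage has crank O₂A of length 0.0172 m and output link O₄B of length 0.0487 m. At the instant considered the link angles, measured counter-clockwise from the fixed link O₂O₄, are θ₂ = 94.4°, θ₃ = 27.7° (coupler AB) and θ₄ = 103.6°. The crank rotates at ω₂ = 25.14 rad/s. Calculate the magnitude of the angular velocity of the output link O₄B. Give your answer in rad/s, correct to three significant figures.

8.41

ω₂ = 25.14 rad/s
Differentiating the loop-closure r₂e^{iθ₂}+r₃e^{iθ₃}=r₁+r₄e^{iθ₄} gives r₂ω₂e^{iθ₂}+r₃ω₃e^{iθ₃}=r₄ω₄e^{iθ₄}.
Eliminating the other unknown: ω₄ = r₂ω₂ sin(θ₂−θ₃) / [r₄ sin(θ₄−θ₃)].
Numerator sine = +0.91845; denominator sine = +0.96987.
Result = 0.0172·25.14·(+0.91845) / (0.0487·(+0.96987)) = +8.4082 rad/s; magnitude 8.4082 rad/s.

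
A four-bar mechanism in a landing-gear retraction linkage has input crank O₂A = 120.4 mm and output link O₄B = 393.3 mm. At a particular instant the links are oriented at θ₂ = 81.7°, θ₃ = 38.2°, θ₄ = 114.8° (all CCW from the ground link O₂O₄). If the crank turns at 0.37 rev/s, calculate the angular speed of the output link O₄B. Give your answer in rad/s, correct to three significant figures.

ω₂ = 2.325 rad/s (from 0.37 rev/s).
Differentiating the loop-closure r₂e^{iθ₂}+r₃e^{iθ₃}=r₁+r₄e^{iθ₄} gives r₂ω₂e^{iθ₂}+r₃ω₃e^{iθ₃}=r₄ω₄e^{iθ₄}.
Eliminating the other unknown: ω₄ = r₂ω₂ sin(θ₂−θ₃) / [r₄ sin(θ₄−θ₃)].
Numerator sine = +0.68835; denominator sine = +0.97278.
Result = 0.1204·2.325·(+0.68835) / (0.3933·(+0.97278)) = +0.5036 rad/s; magnitude 0.5036 rad/s.

0.504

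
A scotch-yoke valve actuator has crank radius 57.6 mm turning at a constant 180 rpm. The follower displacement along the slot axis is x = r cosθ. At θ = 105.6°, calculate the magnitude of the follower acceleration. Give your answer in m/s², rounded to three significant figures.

5.50

ω = 18.85 rad/s (from 180 rpm).
x = r cosθ ⇒ ẍ = −rω² cosθ (ω constant).
|a| = rω²|cosθ| = 0.0576·(18.85)²·|cos 105.6°| = 5.5036 m/s².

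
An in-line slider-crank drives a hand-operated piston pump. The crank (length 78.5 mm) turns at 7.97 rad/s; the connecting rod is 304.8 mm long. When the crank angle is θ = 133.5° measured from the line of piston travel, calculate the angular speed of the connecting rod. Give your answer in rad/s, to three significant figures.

ω = 7.97 rad/s
The rod makes angle φ with the slider axis where L sinφ = r sinθ; differentiating, L cosφ·φ̇ = r ω cosθ.
L cosφ = √(L² − r² sin²θ) = 0.29943 m.
|ω_rod| = r ω |cosθ| / √(L² − r² sin²θ) = 0.0785·7.97·0.68835/0.29943 = 1.4383 rad/s.

1.44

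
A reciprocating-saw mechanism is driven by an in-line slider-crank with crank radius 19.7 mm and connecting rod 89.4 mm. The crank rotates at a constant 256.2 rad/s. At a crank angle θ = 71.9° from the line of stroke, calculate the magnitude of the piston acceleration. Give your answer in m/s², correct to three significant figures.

168

ω = 256.2 rad/s
x(θ) = r cosθ + √(L² − r² sin²θ); with ω constant, a = ω²·d²x/dθ².
d²x/dθ² = −r cosθ − r²(cos2θ)/√u − r⁴ sin²2θ/(4u^{3/2}),  u = L² − r² sin²θ = 0.00764173 m².
Substituting r = 0.0197 m, L = 0.0894 m, θ = 71.9°: d²x/dθ² = -0.0025575 m.
a = ω²·d²x/dθ² = (256.2)²·(-0.0025575) = -167.87 m/s²;  |a| = 167.87 m/s².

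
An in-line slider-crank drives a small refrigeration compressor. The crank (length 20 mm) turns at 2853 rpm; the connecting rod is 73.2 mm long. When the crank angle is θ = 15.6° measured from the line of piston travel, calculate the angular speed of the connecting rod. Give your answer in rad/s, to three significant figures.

78.8

ω = 298.8 rad/s (converted from 2853 rpm).
The rod makes angle φ with the slider axis where L sinφ = r sinθ; differentiating, L cosφ·φ̇ = r ω cosθ.
L cosφ = √(L² − r² sin²θ) = 0.073002 m.
|ω_rod| = r ω |cosθ| / √(L² − r² sin²θ) = 0.02·298.8·0.96316/0.073002 = 78.836 rad/s.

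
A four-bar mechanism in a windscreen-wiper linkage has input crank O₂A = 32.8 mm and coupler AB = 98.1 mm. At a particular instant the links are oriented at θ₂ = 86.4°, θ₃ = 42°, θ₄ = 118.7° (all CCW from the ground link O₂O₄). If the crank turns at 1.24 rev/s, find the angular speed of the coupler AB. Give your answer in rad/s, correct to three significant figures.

ω₂ = 7.791 rad/s (from 1.24 rev/s).
Differentiating the loop-closure r₂e^{iθ₂}+r₃e^{iθ₃}=r₁+r₄e^{iθ₄} gives r₂ω₂e^{iθ₂}+r₃ω₃e^{iθ₃}=r₄ω₄e^{iθ₄}.
Eliminating the other unknown: ω₃ = r₂ω₂ sin(θ₄−θ₂) / [r₃ sin(θ₃−θ₄)].
Numerator sine = +0.53435; denominator sine = -0.97318.
Result = 0.0328·7.791·(+0.53435) / (0.0981·(-0.97318)) = -1.4303 rad/s; magnitude 1.4303 rad/s.

1.43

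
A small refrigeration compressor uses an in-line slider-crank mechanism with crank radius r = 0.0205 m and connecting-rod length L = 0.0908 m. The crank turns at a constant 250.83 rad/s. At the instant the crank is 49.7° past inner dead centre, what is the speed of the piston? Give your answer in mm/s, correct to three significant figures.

4500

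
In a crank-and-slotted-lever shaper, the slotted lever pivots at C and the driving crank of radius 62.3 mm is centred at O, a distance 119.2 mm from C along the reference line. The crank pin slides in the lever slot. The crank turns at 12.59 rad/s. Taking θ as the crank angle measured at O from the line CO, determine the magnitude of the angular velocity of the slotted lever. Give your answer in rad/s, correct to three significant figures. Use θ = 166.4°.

ω = 12.59 rad/s
Crank pin A relative to C: A = (d + r cosθ, r sinθ); lever angle φ = atan2(r sinθ, d + r cosθ).
Differentiating tanφ: φ̇ = rω(d cosθ + r)/(d² + r² + 2dr cosθ).
d² + r² + 2dr cosθ = |CA|² = 0.00365405 m²;  d cosθ + r = -0.053558 m.
|ω_lever| = |0.0623·12.59·-0.053558| / 0.00365405 = 11.496 rad/s.

11.5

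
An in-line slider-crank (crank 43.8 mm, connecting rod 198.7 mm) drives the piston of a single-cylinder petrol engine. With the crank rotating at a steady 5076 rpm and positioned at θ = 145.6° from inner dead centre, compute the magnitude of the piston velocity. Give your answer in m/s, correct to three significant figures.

10.7

ω = 2π·5076/60 = 531.6 rad/s
For an in-line slider-crank, x = r cosθ + √(L² − r² sin²θ), so v = −rω sinθ·[1 + r cosθ/√(L² − r² sin²θ)].
With r = 0.0438 m, L = 0.1987 m, θ = 145.6°: √(L² − r² sin²θ) = 0.19715 m.
v = −0.0438·531.6·0.56497·[1 + 0.0438·-0.82511/0.19715] = -10.742 m/s.
|v| = 10.742 m/s.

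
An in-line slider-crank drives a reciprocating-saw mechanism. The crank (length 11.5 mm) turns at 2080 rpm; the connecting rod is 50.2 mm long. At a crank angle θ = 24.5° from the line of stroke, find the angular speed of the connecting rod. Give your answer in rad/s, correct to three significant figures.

ω = 217.8 rad/s (converted from 2080 rpm).
The rod makes angle φ with the slider axis where L sinφ = r sinθ; differentiating, L cosφ·φ̇ = r ω cosθ.
L cosφ = √(L² − r² sin²θ) = 0.049973 m.
|ω_rod| = r ω |cosθ| / √(L² − r² sin²θ) = 0.0115·217.8·0.90996/0.049973 = 45.612 rad/s.

45.6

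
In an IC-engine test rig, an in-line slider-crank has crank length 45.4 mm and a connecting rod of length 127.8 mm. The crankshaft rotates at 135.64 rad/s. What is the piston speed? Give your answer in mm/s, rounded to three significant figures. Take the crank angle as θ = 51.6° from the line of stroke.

ω = 135.6 rad/s
For an in-line slider-crank, x = r cosθ + √(L² − r² sin²θ), so v = −rω sinθ·[1 + r cosθ/√(L² − r² sin²θ)].
With r = 0.0454 m, L = 0.1278 m, θ = 51.6°: √(L² − r² sin²θ) = 0.12275 m.
v = −0.0454·135.6·0.78369·[1 + 0.0454·0.62115/0.12275] = -5.9348 m/s.
|v| = 5.9348 m/s = 5934.8 mm/s.

5930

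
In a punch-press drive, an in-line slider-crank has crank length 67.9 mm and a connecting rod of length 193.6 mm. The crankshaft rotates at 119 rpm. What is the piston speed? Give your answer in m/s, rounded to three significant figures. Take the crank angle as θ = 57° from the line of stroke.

ω = 2π·119/60 = 12.46 rad/s
For an in-line slider-crank, x = r cosθ + √(L² − r² sin²θ), so v = −rω sinθ·[1 + r cosθ/√(L² − r² sin²θ)].
With r = 0.0679 m, L = 0.1936 m, θ = 57°: √(L² − r² sin²θ) = 0.18504 m.
v = −0.0679·12.46·0.83867·[1 + 0.0679·0.54464/0.18504] = -0.85147 m/s.
|v| = 0.85147 m/s.

0.851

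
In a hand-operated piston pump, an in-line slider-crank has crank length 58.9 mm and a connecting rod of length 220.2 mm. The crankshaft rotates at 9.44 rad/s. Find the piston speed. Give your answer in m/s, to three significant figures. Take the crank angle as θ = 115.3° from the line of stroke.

0.443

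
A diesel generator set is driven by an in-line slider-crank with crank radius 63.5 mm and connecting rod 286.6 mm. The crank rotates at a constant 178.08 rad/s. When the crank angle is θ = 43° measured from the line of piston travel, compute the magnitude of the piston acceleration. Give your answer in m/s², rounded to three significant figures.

ω = 178.1 rad/s
x(θ) = r cosθ + √(L² − r² sin²θ); with ω constant, a = ω²·d²x/dθ².
d²x/dθ² = −r cosθ − r²(cos2θ)/√u − r⁴ sin²2θ/(4u^{3/2}),  u = L² − r² sin²θ = 0.0802641 m².
Substituting r = 0.0635 m, L = 0.2866 m, θ = 43°: d²x/dθ² = -0.047612 m.
a = ω²·d²x/dθ² = (178.1)²·(-0.047612) = -1509.9 m/s²;  |a| = 1509.9 m/s².

1510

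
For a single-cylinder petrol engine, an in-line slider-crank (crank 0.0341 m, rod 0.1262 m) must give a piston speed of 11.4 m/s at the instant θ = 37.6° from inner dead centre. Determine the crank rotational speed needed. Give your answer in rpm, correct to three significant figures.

4300

For an in-line slider-crank, |v_piston| = rω|sinθ|·[1 + r cosθ/√(L² − r² sin²θ)].
With r = 0.0341 m, L = 0.1262 m, θ = 37.6°: the bracketed kinematic factor |dx/dθ| = 0.025322 m.
ω = v/|dx/dθ| = 11.4/0.025322 = 450.2 rad/s.
N = 60ω/(2π) = 4299.1 rpm.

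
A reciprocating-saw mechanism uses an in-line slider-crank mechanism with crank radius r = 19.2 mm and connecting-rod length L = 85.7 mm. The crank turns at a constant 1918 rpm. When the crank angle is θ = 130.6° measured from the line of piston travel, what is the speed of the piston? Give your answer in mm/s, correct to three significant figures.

2490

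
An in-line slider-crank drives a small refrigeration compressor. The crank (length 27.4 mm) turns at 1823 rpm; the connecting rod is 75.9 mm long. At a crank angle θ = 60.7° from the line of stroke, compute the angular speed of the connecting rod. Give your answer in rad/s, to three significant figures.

35.5

ω = 190.9 rad/s (converted from 1823 rpm).
The rod makes angle φ with the slider axis where L sinφ = r sinθ; differentiating, L cosφ·φ̇ = r ω cosθ.
L cosφ = √(L² − r² sin²θ) = 0.072041 m.
|ω_rod| = r ω |cosθ| / √(L² − r² sin²θ) = 0.0274·190.9·0.48938/0.072041 = 35.533 rad/s.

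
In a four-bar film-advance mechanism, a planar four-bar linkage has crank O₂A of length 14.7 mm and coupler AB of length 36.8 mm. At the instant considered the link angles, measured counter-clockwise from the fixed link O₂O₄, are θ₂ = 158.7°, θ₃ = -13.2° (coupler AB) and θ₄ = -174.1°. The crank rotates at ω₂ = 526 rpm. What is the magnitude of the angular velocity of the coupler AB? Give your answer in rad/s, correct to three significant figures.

ω₂ = 55.08 rad/s (from 526 rpm).
Differentiating the loop-closure r₂e^{iθ₂}+r₃e^{iθ₃}=r₁+r₄e^{iθ₄} gives r₂ω₂e^{iθ₂}+r₃ω₃e^{iθ₃}=r₄ω₄e^{iθ₄}.
Eliminating the other unknown: ω₃ = r₂ω₂ sin(θ₄−θ₂) / [r₃ sin(θ₃−θ₄)].
Numerator sine = +0.45710; denominator sine = +0.32722.
Result = 0.0147·55.08·(+0.45710) / (0.0368·(+0.32722)) = +30.737 rad/s; magnitude 30.737 rad/s.

30.7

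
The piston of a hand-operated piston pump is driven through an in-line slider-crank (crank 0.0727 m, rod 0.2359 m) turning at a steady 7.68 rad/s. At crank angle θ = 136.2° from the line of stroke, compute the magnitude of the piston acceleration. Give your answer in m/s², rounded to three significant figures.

ω = 7.68 rad/s
x(θ) = r cosθ + √(L² − r² sin²θ); with ω constant, a = ω²·d²x/dθ².
d²x/dθ² = −r cosθ − r²(cos2θ)/√u − r⁴ sin²2θ/(4u^{3/2}),  u = L² − r² sin²θ = 0.0531168 m².
Substituting r = 0.0727 m, L = 0.2359 m, θ = 136.2°: d²x/dθ² = +0.050942 m.
a = ω²·d²x/dθ² = (7.68)²·(+0.050942) = +3.0047 m/s²;  |a| = 3.0047 m/s².

3.00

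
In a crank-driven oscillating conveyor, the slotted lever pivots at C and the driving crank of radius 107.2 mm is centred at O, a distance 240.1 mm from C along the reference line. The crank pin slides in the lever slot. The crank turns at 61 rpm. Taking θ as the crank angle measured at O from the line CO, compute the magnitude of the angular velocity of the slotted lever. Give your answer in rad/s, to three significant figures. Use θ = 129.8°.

0.880

ω = 6.388 rad/s (from 61 rpm).
Crank pin A relative to C: A = (d + r cosθ, r sinθ); lever angle φ = atan2(r sinθ, d + r cosθ).
Differentiating tanφ: φ̇ = rω(d cosθ + r)/(d² + r² + 2dr cosθ).
d² + r² + 2dr cosθ = |CA|² = 0.0361886 m²;  d cosθ + r = -0.04649 m.
|ω_lever| = |0.1072·6.388·-0.04649| / 0.0361886 = 0.87972 rad/s.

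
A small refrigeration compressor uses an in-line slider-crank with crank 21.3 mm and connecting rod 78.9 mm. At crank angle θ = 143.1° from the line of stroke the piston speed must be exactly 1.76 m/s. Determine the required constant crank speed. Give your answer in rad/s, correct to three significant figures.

For an in-line slider-crank, |v_piston| = rω|sinθ|·[1 + r cosθ/√(L² − r² sin²θ)].
With r = 0.0213 m, L = 0.0789 m, θ = 143.1°: the bracketed kinematic factor |dx/dθ| = 0.009991 m.
ω = v/|dx/dθ| = 1.76/0.009991 = 176.16 rad/s.

176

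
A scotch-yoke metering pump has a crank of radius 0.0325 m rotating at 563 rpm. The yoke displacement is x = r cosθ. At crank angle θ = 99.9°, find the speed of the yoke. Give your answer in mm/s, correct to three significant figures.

ω = 58.96 rad/s (from 563 rpm).
x = r cosθ ⇒ ẋ = −rω sinθ.
|v| = rω|sinθ| = 0.0325·58.96·|sin 99.9°| = 1.8876 m/s = 1887.6 mm/s.

1890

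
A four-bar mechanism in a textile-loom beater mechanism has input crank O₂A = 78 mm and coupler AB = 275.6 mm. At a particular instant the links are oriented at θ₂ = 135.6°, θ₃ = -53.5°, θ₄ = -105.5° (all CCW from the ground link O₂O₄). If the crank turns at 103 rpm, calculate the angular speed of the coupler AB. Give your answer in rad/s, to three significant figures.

ω₂ = 10.79 rad/s (from 103 rpm).
Differentiating the loop-closure r₂e^{iθ₂}+r₃e^{iθ₃}=r₁+r₄e^{iθ₄} gives r₂ω₂e^{iθ₂}+r₃ω₃e^{iθ₃}=r₄ω₄e^{iθ₄}.
Eliminating the other unknown: ω₃ = r₂ω₂ sin(θ₄−θ₂) / [r₃ sin(θ₃−θ₄)].
Numerator sine = +0.87546; denominator sine = +0.78801.
Result = 0.078·10.79·(+0.87546) / (0.2756·(+0.78801)) = +3.3915 rad/s; magnitude 3.3915 rad/s.

3.39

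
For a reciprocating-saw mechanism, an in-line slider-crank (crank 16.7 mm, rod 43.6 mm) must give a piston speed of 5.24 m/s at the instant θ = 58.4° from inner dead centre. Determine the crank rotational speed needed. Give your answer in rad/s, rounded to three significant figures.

For an in-line slider-crank, |v_piston| = rω|sinθ|·[1 + r cosθ/√(L² − r² sin²θ)].
With r = 0.0167 m, L = 0.0436 m, θ = 58.4°: the bracketed kinematic factor |dx/dθ| = 0.017244 m.
ω = v/|dx/dθ| = 5.24/0.017244 = 303.88 rad/s.

304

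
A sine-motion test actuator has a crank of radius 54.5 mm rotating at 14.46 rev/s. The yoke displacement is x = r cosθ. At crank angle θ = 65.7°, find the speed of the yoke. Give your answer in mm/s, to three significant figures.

ω = 90.85 rad/s (from 14.46 rev/s).
x = r cosθ ⇒ ẋ = −rω sinθ.
|v| = rω|sinθ| = 0.0545·90.85·|sin 65.7°| = 4.5129 m/s = 4512.9 mm/s.

4510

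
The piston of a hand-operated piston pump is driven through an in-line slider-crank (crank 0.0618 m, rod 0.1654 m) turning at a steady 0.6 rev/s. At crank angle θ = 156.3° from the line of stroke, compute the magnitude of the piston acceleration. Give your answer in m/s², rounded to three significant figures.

ω = 2π·0.6 = 3.77 rad/s
x(θ) = r cosθ + √(L² − r² sin²θ); with ω constant, a = ω²·d²x/dθ².
d²x/dθ² = −r cosθ − r²(cos2θ)/√u − r⁴ sin²2θ/(4u^{3/2}),  u = L² − r² sin²θ = 0.0267401 m².
Substituting r = 0.0618 m, L = 0.1654 m, θ = 156.3°: d²x/dθ² = +0.040327 m.
a = ω²·d²x/dθ² = (3.77)²·(+0.040327) = +0.57314 m/s²;  |a| = 0.57314 m/s².

0.573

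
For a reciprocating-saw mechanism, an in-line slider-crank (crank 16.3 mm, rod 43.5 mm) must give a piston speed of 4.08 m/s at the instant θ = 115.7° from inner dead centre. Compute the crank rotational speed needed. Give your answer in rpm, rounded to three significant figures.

For an in-line slider-crank, |v_piston| = rω|sinθ|·[1 + r cosθ/√(L² − r² sin²θ)].
With r = 0.0163 m, L = 0.0435 m, θ = 115.7°: the bracketed kinematic factor |dx/dθ| = 0.012152 m.
ω = v/|dx/dθ| = 4.08/0.012152 = 335.75 rad/s.
N = 60ω/(2π) = 3206.2 rpm.

3210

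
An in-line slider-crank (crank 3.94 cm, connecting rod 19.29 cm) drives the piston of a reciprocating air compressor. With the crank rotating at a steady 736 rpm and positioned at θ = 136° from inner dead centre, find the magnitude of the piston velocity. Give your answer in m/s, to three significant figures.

ω = 2π·736/60 = 77.07 rad/s
For an in-line slider-crank, x = r cosθ + √(L² − r² sin²θ), so v = −rω sinθ·[1 + r cosθ/√(L² − r² sin²θ)].
With r = 0.0394 m, L = 0.1929 m, θ = 136°: √(L² − r² sin²θ) = 0.19095 m.
v = −0.0394·77.07·0.69466·[1 + 0.0394·-0.71934/0.19095] = -1.7964 m/s.
|v| = 1.7964 m/s.

1.80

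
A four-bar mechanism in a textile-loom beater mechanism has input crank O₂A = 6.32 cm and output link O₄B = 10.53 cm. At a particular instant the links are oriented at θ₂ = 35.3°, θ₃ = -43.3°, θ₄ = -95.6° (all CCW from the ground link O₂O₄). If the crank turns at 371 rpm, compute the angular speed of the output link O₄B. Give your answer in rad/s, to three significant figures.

ω₂ = 38.85 rad/s (from 371 rpm).
Differentiating the loop-closure r₂e^{iθ₂}+r₃e^{iθ₃}=r₁+r₄e^{iθ₄} gives r₂ω₂e^{iθ₂}+r₃ω₃e^{iθ₃}=r₄ω₄e^{iθ₄}.
Eliminating the other unknown: ω₄ = r₂ω₂ sin(θ₂−θ₃) / [r₄ sin(θ₄−θ₃)].
Numerator sine = +0.98027; denominator sine = -0.79122.
Result = 0.0632·38.85·(+0.98027) / (0.1053·(-0.79122)) = -28.889 rad/s; magnitude 28.889 rad/s.

28.9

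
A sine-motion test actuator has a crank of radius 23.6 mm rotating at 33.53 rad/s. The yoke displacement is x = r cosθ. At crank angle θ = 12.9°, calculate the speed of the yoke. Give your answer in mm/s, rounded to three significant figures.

177

ω = 33.53 rad/s
x = r cosθ ⇒ ẋ = −rω sinθ.
|v| = rω|sinθ| = 0.0236·33.53·|sin 12.9°| = 0.17666 m/s = 176.66 mm/s.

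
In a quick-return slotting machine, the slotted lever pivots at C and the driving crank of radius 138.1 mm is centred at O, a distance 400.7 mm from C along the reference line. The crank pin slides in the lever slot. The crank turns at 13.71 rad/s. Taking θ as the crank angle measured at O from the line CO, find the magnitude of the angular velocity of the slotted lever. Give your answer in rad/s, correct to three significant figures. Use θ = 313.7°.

ω = 13.71 rad/s
Crank pin A relative to C: A = (d + r cosθ, r sinθ); lever angle φ = atan2(r sinθ, d + r cosθ).
Differentiating tanφ: φ̇ = rω(d cosθ + r)/(d² + r² + 2dr cosθ).
d² + r² + 2dr cosθ = |CA|² = 0.256094 m²;  d cosθ + r = +0.41494 m.
|ω_lever| = |0.1381·13.71·+0.41494| / 0.256094 = 3.0677 rad/s.

3.07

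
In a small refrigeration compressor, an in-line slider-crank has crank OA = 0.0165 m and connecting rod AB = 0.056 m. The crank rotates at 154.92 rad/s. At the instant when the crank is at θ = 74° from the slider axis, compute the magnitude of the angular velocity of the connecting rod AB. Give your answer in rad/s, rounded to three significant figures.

13.1

ω = 154.9 rad/s
The rod makes angle φ with the slider axis where L sinφ = r sinθ; differentiating, L cosφ·φ̇ = r ω cosθ.
L cosφ = √(L² − r² sin²θ) = 0.053707 m.
|ω_rod| = r ω |cosθ| / √(L² − r² sin²θ) = 0.0165·154.9·0.27564/0.053707 = 13.119 rad/s.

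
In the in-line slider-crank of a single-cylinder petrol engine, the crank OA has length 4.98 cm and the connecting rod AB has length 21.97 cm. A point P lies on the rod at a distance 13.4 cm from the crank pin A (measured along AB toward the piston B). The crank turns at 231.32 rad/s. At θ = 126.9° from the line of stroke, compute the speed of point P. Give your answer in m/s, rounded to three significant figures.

8.86

ω = 231.3 rad/s.  Crank-pin speed |V_A| = rω = 11.52 m/s, perpendicular to OA.
Rod angle: sinφ = −(r/L) sinθ ⇒ φ = -10.444°; ω_rod = −rω cosθ/√(L²−r²sin²θ) = +32.013 rad/s.
V_P = V_A + ω_rod × AP, with AP = 0.134 m along the rod.
Components: V_Px = −rω sinθ − a·ω_rod·sinφ = -8.4346 m/s;  V_Py = rω cosθ + a·ω_rod·cosφ = -2.698 m/s.
|V_P| = √(V_Px² + V_Py²) = 8.8556 m/s.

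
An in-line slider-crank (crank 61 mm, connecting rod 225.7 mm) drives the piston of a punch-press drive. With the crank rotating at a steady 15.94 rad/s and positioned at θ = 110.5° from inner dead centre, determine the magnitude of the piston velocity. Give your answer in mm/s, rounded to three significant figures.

822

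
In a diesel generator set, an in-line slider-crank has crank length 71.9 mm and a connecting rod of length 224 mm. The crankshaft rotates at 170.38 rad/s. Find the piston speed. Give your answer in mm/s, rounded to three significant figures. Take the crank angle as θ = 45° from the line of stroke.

10700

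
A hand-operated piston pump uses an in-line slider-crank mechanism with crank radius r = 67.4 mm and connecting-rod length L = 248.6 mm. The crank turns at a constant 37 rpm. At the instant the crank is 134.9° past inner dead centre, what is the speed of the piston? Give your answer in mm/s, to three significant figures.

149

ω = 2π·37/60 = 3.875 rad/s
For an in-line slider-crank, x = r cosθ + √(L² − r² sin²θ), so v = −rω sinθ·[1 + r cosθ/√(L² − r² sin²θ)].
With r = 0.0674 m, L = 0.2486 m, θ = 134.9°: √(L² − r² sin²θ) = 0.24397 m.
v = −0.0674·3.875·0.70834·[1 + 0.0674·-0.70587/0.24397] = -0.14891 m/s.
|v| = 0.14891 m/s = 148.91 mm/s.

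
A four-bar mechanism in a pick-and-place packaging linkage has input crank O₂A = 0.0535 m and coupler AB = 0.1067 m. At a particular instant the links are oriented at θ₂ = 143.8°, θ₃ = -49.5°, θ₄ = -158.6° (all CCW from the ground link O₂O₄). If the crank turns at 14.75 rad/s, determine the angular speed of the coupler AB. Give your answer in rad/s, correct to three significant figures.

ω₂ = 14.75 rad/s
Differentiating the loop-closure r₂e^{iθ₂}+r₃e^{iθ₃}=r₁+r₄e^{iθ₄} gives r₂ω₂e^{iθ₂}+r₃ω₃e^{iθ₃}=r₄ω₄e^{iθ₄}.
Eliminating the other unknown: ω₃ = r₂ω₂ sin(θ₄−θ₂) / [r₃ sin(θ₃−θ₄)].
Numerator sine = +0.84433; denominator sine = +0.94495.
Result = 0.0535·14.75·(+0.84433) / (0.1067·(+0.94495)) = +6.6082 rad/s; magnitude 6.6082 rad/s.

6.61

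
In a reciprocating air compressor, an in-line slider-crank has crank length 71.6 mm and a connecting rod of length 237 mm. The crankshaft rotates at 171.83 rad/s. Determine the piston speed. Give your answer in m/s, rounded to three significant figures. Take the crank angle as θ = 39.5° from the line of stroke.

9.68

ω = 171.8 rad/s
For an in-line slider-crank, x = r cosθ + √(L² − r² sin²θ), so v = −rω sinθ·[1 + r cosθ/√(L² − r² sin²θ)].
With r = 0.0716 m, L = 0.237 m, θ = 39.5°: √(L² − r² sin²θ) = 0.23258 m.
v = −0.0716·171.8·0.63608·[1 + 0.0716·0.77162/0.23258] = -9.6846 m/s.
|v| = 9.6846 m/s.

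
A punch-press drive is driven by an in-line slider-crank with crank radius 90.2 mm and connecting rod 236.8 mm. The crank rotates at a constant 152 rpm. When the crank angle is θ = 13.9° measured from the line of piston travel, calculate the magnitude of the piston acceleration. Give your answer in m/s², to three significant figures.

ω = 2π·152/60 = 15.92 rad/s
x(θ) = r cosθ + √(L² − r² sin²θ); with ω constant, a = ω²·d²x/dθ².
d²x/dθ² = −r cosθ − r²(cos2θ)/√u − r⁴ sin²2θ/(4u^{3/2}),  u = L² − r² sin²θ = 0.0556047 m².
Substituting r = 0.0902 m, L = 0.2368 m, θ = 13.9°: d²x/dθ² = -0.11835 m.
a = ω²·d²x/dθ² = (15.92)²·(-0.11835) = -29.987 m/s²;  |a| = 29.987 m/s².

30.0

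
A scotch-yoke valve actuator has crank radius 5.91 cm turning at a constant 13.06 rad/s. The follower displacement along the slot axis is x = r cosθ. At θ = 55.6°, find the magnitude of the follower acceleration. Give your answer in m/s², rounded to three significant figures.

ω = 13.06 rad/s
x = r cosθ ⇒ ẍ = −rω² cosθ (ω constant).
|a| = rω²|cosθ| = 0.0591·(13.06)²·|cos 55.6°| = 5.695 m/s².

5.70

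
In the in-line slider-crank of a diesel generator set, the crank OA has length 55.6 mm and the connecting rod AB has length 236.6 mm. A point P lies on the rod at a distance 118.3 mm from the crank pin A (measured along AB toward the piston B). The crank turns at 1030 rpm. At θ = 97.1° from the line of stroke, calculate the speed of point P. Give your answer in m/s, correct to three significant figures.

ω = 107.9 rad/s.  Crank-pin speed |V_A| = rω = 5.9971 m/s, perpendicular to OA.
Rod angle: sinφ = −(r/L) sinθ ⇒ φ = -13.485°; ω_rod = −rω cosθ/√(L²−r²sin²θ) = +3.2217 rad/s.
V_P = V_A + ω_rod × AP, with AP = 0.1183 m along the rod.
Components: V_Px = −rω sinθ − a·ω_rod·sinφ = -5.8622 m/s;  V_Py = rω cosθ + a·ω_rod·cosφ = -0.37062 m/s.
|V_P| = √(V_Px² + V_Py²) = 5.8739 m/s.

5.87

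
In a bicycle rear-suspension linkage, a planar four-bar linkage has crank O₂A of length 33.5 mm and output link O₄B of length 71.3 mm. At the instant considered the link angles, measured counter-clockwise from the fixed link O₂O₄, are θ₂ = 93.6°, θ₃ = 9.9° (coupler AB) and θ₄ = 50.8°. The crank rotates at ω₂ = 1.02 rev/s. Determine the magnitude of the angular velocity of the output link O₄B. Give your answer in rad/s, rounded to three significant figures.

4.57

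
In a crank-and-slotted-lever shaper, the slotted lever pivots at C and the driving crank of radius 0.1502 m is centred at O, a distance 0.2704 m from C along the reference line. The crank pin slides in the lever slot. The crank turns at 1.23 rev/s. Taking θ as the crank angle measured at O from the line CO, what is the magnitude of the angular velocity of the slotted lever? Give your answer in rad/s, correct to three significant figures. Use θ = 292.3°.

2.32

ω = 7.728 rad/s (from 1.23 rev/s).
Crank pin A relative to C: A = (d + r cosθ, r sinθ); lever angle φ = atan2(r sinθ, d + r cosθ).
Differentiating tanφ: φ̇ = rω(d cosθ + r)/(d² + r² + 2dr cosθ).
d² + r² + 2dr cosθ = |CA|² = 0.126499 m²;  d cosθ + r = +0.2528 m.
|ω_lever| = |0.1502·7.728·+0.2528| / 0.126499 = 2.3198 rad/s.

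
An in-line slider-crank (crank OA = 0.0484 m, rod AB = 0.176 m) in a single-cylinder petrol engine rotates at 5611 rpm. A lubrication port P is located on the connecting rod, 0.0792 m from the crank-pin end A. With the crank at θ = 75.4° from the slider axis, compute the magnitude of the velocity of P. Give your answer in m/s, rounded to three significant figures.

ω = 587.6 rad/s.  Crank-pin speed |V_A| = rω = 28.439 m/s, perpendicular to OA.
Rod angle: sinφ = −(r/L) sinθ ⇒ φ = -15.434°; ω_rod = −rω cosθ/√(L²−r²sin²θ) = -42.254 rad/s.
V_P = V_A + ω_rod × AP, with AP = 0.0792 m along the rod.
Components: V_Px = −rω sinθ − a·ω_rod·sinφ = -28.411 m/s;  V_Py = rω cosθ + a·ω_rod·cosφ = +3.9427 m/s.
|V_P| = √(V_Px² + V_Py²) = 28.684 m/s.

28.7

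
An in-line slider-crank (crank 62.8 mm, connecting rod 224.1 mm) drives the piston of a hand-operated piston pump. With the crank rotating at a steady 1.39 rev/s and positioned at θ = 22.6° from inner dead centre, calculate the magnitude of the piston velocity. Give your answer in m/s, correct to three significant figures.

0.266

ω = 2π·1.39 = 8.734 rad/s
For an in-line slider-crank, x = r cosθ + √(L² − r² sin²θ), so v = −rω sinθ·[1 + r cosθ/√(L² − r² sin²θ)].
With r = 0.0628 m, L = 0.2241 m, θ = 22.6°: √(L² − r² sin²θ) = 0.2228 m.
v = −0.0628·8.734·0.38430·[1 + 0.0628·0.92321/0.2228] = -0.26562 m/s.
|v| = 0.26562 m/s.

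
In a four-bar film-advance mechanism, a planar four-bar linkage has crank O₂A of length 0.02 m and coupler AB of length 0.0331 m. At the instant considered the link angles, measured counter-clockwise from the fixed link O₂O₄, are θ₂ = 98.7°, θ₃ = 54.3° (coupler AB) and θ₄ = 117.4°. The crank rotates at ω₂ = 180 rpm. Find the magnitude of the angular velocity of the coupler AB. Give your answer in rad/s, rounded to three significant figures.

4.09

ω₂ = 18.85 rad/s (from 180 rpm).
Differentiating the loop-closure r₂e^{iθ₂}+r₃e^{iθ₃}=r₁+r₄e^{iθ₄} gives r₂ω₂e^{iθ₂}+r₃ω₃e^{iθ₃}=r₄ω₄e^{iθ₄}.
Eliminating the other unknown: ω₃ = r₂ω₂ sin(θ₄−θ₂) / [r₃ sin(θ₃−θ₄)].
Numerator sine = +0.32061; denominator sine = -0.89180.
Result = 0.02·18.85·(+0.32061) / (0.0331·(-0.89180)) = -4.0947 rad/s; magnitude 4.0947 rad/s.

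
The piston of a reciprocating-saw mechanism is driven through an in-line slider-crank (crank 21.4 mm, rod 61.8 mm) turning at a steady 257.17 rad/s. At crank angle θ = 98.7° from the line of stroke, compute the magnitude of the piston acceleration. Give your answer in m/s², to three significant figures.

710

ω = 257.2 rad/s
x(θ) = r cosθ + √(L² − r² sin²θ); with ω constant, a = ω²·d²x/dθ².
d²x/dθ² = −r cosθ − r²(cos2θ)/√u − r⁴ sin²2θ/(4u^{3/2}),  u = L² − r² sin²θ = 0.00337176 m².
Substituting r = 0.0214 m, L = 0.0618 m, θ = 98.7°: d²x/dθ² = +0.010739 m.
a = ω²·d²x/dθ² = (257.2)²·(+0.010739) = +710.23 m/s²;  |a| = 710.23 m/s².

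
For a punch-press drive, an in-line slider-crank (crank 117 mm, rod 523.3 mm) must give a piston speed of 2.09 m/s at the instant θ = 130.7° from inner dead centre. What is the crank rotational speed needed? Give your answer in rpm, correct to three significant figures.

264

For an in-line slider-crank, |v_piston| = rω|sinθ|·[1 + r cosθ/√(L² − r² sin²θ)].
With r = 0.117 m, L = 0.5233 m, θ = 130.7°: the bracketed kinematic factor |dx/dθ| = 0.075579 m.
ω = v/|dx/dθ| = 2.09/0.075579 = 27.653 rad/s.
N = 60ω/(2π) = 264.07 rpm.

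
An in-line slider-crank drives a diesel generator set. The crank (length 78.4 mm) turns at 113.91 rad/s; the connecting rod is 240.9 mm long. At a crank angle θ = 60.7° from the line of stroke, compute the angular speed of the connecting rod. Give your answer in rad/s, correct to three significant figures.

18.9

ω = 113.9 rad/s
The rod makes angle φ with the slider axis where L sinφ = r sinθ; differentiating, L cosφ·φ̇ = r ω cosθ.
L cosφ = √(L² − r² sin²θ) = 0.23099 m.
|ω_rod| = r ω |cosθ| / √(L² − r² sin²θ) = 0.0784·113.9·0.48938/0.23099 = 18.92 rad/s.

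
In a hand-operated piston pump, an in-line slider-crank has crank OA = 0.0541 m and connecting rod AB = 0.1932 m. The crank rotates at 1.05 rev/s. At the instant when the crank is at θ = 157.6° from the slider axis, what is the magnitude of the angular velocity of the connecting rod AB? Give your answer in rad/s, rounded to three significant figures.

ω = 6.597 rad/s (converted from 1.05 rev/s).
The rod makes angle φ with the slider axis where L sinφ = r sinθ; differentiating, L cosφ·φ̇ = r ω cosθ.
L cosφ = √(L² − r² sin²θ) = 0.1921 m.
|ω_rod| = r ω |cosθ| / √(L² − r² sin²θ) = 0.0541·6.597·0.92455/0.1921 = 1.7178 rad/s.

1.72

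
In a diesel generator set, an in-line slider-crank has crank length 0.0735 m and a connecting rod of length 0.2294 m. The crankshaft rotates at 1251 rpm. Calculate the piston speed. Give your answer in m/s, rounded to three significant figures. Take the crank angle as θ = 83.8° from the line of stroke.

ω = 2π·1251/60 = 131 rad/s
For an in-line slider-crank, x = r cosθ + √(L² − r² sin²θ), so v = −rω sinθ·[1 + r cosθ/√(L² − r² sin²θ)].
With r = 0.0735 m, L = 0.2294 m, θ = 83.8°: √(L² − r² sin²θ) = 0.21745 m.
v = −0.0735·131·0.99415·[1 + 0.0735·0.10800/0.21745] = -9.9219 m/s.
|v| = 9.9219 m/s.

9.92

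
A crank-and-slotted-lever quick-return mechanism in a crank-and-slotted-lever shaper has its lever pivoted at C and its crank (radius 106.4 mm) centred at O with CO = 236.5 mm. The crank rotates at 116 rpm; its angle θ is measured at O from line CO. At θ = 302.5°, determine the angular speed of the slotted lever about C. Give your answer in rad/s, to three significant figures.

3.20

ω = 12.15 rad/s (from 116 rpm).
Crank pin A relative to C: A = (d + r cosθ, r sinθ); lever angle φ = atan2(r sinθ, d + r cosθ).
Differentiating tanφ: φ̇ = rω(d cosθ + r)/(d² + r² + 2dr cosθ).
d² + r² + 2dr cosθ = |CA|² = 0.094294 m²;  d cosθ + r = +0.23347 m.
|ω_lever| = |0.1064·12.15·+0.23347| / 0.094294 = 3.2002 rad/s.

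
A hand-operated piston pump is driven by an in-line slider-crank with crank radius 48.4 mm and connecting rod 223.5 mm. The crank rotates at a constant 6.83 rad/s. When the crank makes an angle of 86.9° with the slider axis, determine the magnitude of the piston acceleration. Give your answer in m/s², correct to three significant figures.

ω = 6.83 rad/s
x(θ) = r cosθ + √(L² − r² sin²θ); with ω constant, a = ω²·d²x/dθ².
d²x/dθ² = −r cosθ − r²(cos2θ)/√u − r⁴ sin²2θ/(4u^{3/2}),  u = L² − r² sin²θ = 0.0476165 m².
Substituting r = 0.0484 m, L = 0.2235 m, θ = 86.9°: d²x/dθ² = +0.0080535 m.
a = ω²·d²x/dθ² = (6.83)²·(+0.0080535) = +0.37569 m/s²;  |a| = 0.37569 m/s².

0.376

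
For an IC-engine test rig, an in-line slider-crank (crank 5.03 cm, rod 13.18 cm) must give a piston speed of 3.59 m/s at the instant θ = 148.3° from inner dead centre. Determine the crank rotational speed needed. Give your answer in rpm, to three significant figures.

For an in-line slider-crank, |v_piston| = rω|sinθ|·[1 + r cosθ/√(L² − r² sin²θ)].
With r = 0.0503 m, L = 0.1318 m, θ = 148.3°: the bracketed kinematic factor |dx/dθ| = 0.017671 m.
ω = v/|dx/dθ| = 3.59/0.017671 = 203.16 rad/s.
N = 60ω/(2π) = 1940 rpm.

1940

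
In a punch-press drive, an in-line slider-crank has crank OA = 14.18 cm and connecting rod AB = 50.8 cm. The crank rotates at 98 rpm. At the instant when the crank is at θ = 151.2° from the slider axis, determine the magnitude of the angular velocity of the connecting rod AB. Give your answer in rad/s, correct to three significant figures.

ω = 10.26 rad/s (converted from 98 rpm).
The rod makes angle φ with the slider axis where L sinφ = r sinθ; differentiating, L cosφ·φ̇ = r ω cosθ.
L cosφ = √(L² − r² sin²θ) = 0.50339 m.
|ω_rod| = r ω |cosθ| / √(L² − r² sin²θ) = 0.1418·10.26·0.87631/0.50339 = 2.5333 rad/s.

2.53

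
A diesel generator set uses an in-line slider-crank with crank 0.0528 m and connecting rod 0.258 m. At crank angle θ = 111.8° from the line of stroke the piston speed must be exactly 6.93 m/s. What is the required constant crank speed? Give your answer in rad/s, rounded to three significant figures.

For an in-line slider-crank, |v_piston| = rω|sinθ|·[1 + r cosθ/√(L² − r² sin²θ)].
With r = 0.0528 m, L = 0.258 m, θ = 111.8°: the bracketed kinematic factor |dx/dθ| = 0.045229 m.
ω = v/|dx/dθ| = 6.93/0.045229 = 153.22 rad/s.

153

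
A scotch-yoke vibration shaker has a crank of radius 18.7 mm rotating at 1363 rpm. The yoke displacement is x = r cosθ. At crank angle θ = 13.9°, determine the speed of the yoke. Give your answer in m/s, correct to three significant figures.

ω = 142.7 rad/s (from 1363 rpm).
x = r cosθ ⇒ ẋ = −rω sinθ.
|v| = rω|sinθ| = 0.0187·142.7·|sin 13.9°| = 0.64119 m/s.

0.641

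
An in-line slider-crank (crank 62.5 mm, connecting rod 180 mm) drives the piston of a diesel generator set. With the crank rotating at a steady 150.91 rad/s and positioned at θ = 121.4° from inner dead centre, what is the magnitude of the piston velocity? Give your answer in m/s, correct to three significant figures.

ω = 150.9 rad/s
For an in-line slider-crank, x = r cosθ + √(L² − r² sin²θ), so v = −rω sinθ·[1 + r cosθ/√(L² − r² sin²θ)].
With r = 0.0625 m, L = 0.18 m, θ = 121.4°: √(L² − r² sin²θ) = 0.17191 m.
v = −0.0625·150.9·0.85355·[1 + 0.0625·-0.52101/0.17191] = -6.5257 m/s.
|v| = 6.5257 m/s.

6.53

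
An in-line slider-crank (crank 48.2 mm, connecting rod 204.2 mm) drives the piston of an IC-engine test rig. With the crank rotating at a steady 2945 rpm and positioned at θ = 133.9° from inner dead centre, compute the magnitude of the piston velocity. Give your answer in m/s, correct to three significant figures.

ω = 2π·2945/60 = 308.4 rad/s
For an in-line slider-crank, x = r cosθ + √(L² − r² sin²θ), so v = −rω sinθ·[1 + r cosθ/√(L² − r² sin²θ)].
With r = 0.0482 m, L = 0.2042 m, θ = 133.9°: √(L² − r² sin²θ) = 0.20122 m.
v = −0.0482·308.4·0.72055·[1 + 0.0482·-0.69340/0.20122] = -8.9319 m/s.
|v| = 8.9319 m/s.

8.93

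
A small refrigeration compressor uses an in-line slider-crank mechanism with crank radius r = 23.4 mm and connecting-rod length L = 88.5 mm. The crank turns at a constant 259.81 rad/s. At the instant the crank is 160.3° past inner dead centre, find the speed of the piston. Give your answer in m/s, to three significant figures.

1.54

ω = 259.8 rad/s
For an in-line slider-crank, x = r cosθ + √(L² − r² sin²θ), so v = −rω sinθ·[1 + r cosθ/√(L² − r² sin²θ)].
With r = 0.0234 m, L = 0.0885 m, θ = 160.3°: √(L² − r² sin²θ) = 0.088148 m.
v = −0.0234·259.8·0.33710·[1 + 0.0234·-0.94147/0.088148] = -1.5372 m/s.
|v| = 1.5372 m/s.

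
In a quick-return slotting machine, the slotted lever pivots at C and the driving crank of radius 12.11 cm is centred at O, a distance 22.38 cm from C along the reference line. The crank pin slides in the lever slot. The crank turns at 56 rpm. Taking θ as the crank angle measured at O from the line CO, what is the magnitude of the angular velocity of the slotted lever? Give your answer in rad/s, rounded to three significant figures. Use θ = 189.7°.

ω = 5.864 rad/s (from 56 rpm).
Crank pin A relative to C: A = (d + r cosθ, r sinθ); lever angle φ = atan2(r sinθ, d + r cosθ).
Differentiating tanφ: φ̇ = rω(d cosθ + r)/(d² + r² + 2dr cosθ).
d² + r² + 2dr cosθ = |CA|² = 0.0113222 m²;  d cosθ + r = -0.0995 m.
|ω_lever| = |0.1211·5.864·-0.0995| / 0.0113222 = 6.241 rad/s.

6.24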